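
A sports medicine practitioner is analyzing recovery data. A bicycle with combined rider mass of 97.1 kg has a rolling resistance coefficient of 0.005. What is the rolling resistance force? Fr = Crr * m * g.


Fr = 0.005 * 97.1 * 9.81
= 0.4855 * 9.81
= 4.763 N

4.763 N


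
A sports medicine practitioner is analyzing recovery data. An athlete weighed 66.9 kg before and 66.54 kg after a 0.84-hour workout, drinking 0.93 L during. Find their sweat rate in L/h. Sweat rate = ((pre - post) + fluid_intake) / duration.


Body mass change = 0.36 kg
Total sweat loss = 0.36 + 0.93 = 1.29 L
Rate = 1.29 / 0.84 = 1.536 L/h

1.536 L/h


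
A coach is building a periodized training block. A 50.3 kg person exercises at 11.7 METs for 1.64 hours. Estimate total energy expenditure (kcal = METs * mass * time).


Energy = METs * mass(kg) * time(h)
= 11.7 * 50.3 * 1.64
= 965.16 kcal

965.16 kcal


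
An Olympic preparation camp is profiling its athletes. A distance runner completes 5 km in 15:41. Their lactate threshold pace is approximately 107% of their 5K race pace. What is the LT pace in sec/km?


Convert to seconds: 15 min 41 s = 941 s
Pace per km = 941 / 5 = 188.2 s/km
LT pace = 188.2 * 1.07 = 201.37 s/km

201.37 s/km


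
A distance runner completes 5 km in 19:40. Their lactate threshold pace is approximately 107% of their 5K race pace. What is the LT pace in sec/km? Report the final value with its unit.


Convert to seconds: 19 min 40 s = 1180 s
Pace per km = 1180 / 5 = 236.0 s/km
LT pace = 236.0 * 1.07 = 252.52 s/km

252.52 s/km


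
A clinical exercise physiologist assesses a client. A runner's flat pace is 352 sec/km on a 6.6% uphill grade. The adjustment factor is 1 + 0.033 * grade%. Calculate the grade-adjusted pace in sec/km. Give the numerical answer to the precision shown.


Factor = 1 + 0.033 * 6.6 = 1.2178
Adjusted pace = 352 * 1.2178
= 428.67 sec/km

428.67 s/km


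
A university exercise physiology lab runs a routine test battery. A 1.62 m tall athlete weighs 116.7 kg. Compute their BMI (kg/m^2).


height^2 = 2.6244 m^2
BMI = 116.7 / 2.6244 = 44.47 kg/m^2

44.47 kg/m^2


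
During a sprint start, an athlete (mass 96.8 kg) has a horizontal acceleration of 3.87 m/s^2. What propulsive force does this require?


Propulsive force = mass * acceleration
= 96.8 kg * 3.87 m/s^2
= 374.62 N

374.62 N


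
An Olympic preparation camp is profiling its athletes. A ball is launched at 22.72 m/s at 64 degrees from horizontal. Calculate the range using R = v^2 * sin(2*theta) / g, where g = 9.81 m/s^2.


sin(2 * 64) = sin(128) = 0.788011
v^2 = 22.72^2 = 516.1984
R = 516.1984 * 0.788011 / 9.81
= 41.465 m

41.465 m


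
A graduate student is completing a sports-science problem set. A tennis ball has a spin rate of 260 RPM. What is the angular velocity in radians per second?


Convert RPM to rad/s: multiply by 2*pi and divide by 60
omega = 260 * 2 * pi / 60
= 27.227 rad/s

27.227 rad/s


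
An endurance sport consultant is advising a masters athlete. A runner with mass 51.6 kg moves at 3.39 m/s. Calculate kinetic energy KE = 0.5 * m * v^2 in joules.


v^2 = 3.39^2 = 11.4921
KE = 0.5 * 51.6 * 11.4921
= 296.5 J

296.5 J


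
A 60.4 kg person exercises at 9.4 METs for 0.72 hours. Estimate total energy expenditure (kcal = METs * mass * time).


Energy = METs * mass(kg) * time(h)
= 9.4 * 60.4 * 0.72
= 408.79 kcal

408.79 kcal


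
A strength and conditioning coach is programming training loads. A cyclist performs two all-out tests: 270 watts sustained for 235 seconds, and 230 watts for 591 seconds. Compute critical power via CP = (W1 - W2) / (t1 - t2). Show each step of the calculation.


W1 = P1 * t1 = 270 * 235 = 63450 J
W2 = P2 * t2 = 230 * 591 = 135930 J
CP = (63450 - 135930) / (235 - 591)
= 203.6 W

203.6 W


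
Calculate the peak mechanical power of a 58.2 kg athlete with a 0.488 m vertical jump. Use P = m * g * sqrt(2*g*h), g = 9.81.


First, sqrt(2gh) = sqrt(2 * 9.81 * 0.488)
= sqrt(9.57456) = 3.094279 m/s
Power = 58.2 * 9.81 * 3.094279 = 1766.65 W

1766.65 W


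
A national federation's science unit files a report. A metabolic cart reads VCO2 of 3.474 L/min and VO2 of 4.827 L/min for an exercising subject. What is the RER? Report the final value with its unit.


RER = VCO2 / VO2 = 3.474 / 4.827 = 0.7197

0.7197


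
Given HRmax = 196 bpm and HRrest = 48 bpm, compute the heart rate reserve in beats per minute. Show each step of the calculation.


Heart rate reserve = maximum HR minus resting HR
HRR = 196 - 48 = 148 bpm

148 bpm


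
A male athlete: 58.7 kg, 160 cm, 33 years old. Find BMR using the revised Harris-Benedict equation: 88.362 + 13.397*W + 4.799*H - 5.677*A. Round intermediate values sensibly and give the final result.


Intercept = 88.362
Weight contribution = 13.397 * 58.7 = 786.4039
Height contribution = 4.799 * 160 = 767.84
Age contribution = 5.677 * 33 = 187.341
BMR = 88.362 + 786.4039 + 767.84 - 187.341
= 1455.26 kcal/day

1455.26 kcal/day


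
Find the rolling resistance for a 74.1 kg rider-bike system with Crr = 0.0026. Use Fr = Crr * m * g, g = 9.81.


m * g = 74.1 * 9.81 = 726.921 N
Fr = 0.0026 * 726.921 = 1.89 N

1.89 N


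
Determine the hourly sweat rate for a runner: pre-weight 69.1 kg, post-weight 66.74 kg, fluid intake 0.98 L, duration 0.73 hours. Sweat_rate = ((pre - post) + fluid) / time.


Mass lost = 69.1 - 66.74 = 2.36 kg
Add fluid consumed: 2.36 + 0.98 = 3.34 L total sweat
Sweat rate = 3.34 / 0.73 = 4.575 L/h

4.575 L/h


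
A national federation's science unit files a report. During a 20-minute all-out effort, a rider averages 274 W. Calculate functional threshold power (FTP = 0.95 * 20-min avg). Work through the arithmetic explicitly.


FTP = 0.95 * 274
= 260.3 W

260.3 W


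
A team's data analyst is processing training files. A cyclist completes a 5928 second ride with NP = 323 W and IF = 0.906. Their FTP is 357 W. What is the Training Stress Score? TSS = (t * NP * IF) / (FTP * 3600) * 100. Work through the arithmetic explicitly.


t * NP * IF = 5928 * 323 * 0.906 = 1734758.064
FTP * 3600 = 1285200
TSS = (1734758.064 / 1285200) * 100 = 134.98

134.98 TSS


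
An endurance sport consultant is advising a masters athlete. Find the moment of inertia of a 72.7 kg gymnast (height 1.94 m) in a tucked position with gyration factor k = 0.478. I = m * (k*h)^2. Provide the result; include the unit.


Radius of gyration = 0.478 * 1.94 = 0.92732 m
I = 72.7 * 0.92732^2
= 72.7 * 0.859922
= 62.516 kg*m^2

62.516 kg*m^2


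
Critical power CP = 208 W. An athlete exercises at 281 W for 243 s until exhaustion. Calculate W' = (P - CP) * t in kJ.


P - CP = 281 - 208 = 73 W
W' = 73 * 243 = 17739 J
= 17739 / 1000 = 17.739 kJ

17.739 kJ


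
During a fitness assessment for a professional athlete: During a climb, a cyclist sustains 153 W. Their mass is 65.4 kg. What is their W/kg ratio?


Power-to-weight = 153 W / 65.4 kg
= 2.339 W/kg

2.339 W/kg


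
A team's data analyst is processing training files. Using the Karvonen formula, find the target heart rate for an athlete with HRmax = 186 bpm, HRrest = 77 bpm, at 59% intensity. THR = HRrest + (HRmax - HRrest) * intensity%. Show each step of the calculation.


HRR = 186 - 77 = 109
THR = 77 + 109 * 0.59
= 77 + 64.31
= 141.31 bpm

141.31 bpm


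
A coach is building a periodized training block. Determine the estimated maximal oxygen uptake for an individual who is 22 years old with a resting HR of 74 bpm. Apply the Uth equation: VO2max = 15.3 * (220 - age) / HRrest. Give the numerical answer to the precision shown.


HRmax = 220 - 22 = 198
VO2max = 15.3 * (198 / 74)
= 15.3 * 2.6757
= 40.94 mL/kg/min

40.94 mL/kg/min


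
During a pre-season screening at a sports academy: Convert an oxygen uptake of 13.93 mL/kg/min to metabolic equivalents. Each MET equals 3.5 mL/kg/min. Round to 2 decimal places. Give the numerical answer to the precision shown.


One MET = 3.5 mL/kg/min
Number of METs = 13.93 / 3.5
= 3.98 METs

3.98 METs


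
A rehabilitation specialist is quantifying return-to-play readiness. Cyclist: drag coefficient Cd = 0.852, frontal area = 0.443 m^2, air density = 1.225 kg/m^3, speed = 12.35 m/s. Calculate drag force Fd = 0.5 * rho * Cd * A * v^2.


v^2 = 12.35^2 = 152.5225
Fd = 0.5 * 1.225 * 0.852 * 0.443 * 152.5225
= 35.26 N

35.26 N


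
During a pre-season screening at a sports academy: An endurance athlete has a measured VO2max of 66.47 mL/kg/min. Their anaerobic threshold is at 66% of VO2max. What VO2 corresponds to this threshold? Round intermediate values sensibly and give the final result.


Anaerobic threshold VO2 = VO2max * 66%
= 66.47 * 0.66
= 43.87 mL/kg/min

43.87 mL/kg/min


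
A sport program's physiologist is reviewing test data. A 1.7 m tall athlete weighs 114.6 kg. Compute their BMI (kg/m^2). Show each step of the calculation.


height^2 = 2.89 m^2
BMI = 114.6 / 2.89 = 39.65 kg/m^2

39.65 kg/m^2


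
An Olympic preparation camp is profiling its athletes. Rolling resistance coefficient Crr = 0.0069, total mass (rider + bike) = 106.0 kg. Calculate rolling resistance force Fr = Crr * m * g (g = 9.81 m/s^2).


Fr = Crr * m * g
= 0.0069 * 106.0 * 9.81
= 7.175 N

7.175 N


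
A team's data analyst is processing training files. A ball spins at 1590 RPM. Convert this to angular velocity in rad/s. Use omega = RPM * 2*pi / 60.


omega = 1590 * 2 * pi / 60
= 1590 * 6.28318531 / 60
= 9990.265 / 60
= 166.504 rad/s

166.504 rad/s


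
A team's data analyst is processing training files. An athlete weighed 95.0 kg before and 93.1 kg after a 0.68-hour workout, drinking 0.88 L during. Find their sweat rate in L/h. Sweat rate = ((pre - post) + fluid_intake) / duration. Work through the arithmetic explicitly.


Body mass change = 1.9 kg
Total sweat loss = 1.9 + 0.88 = 2.78 L
Rate = 2.78 / 0.68 = 4.088 L/h

4.088 L/h


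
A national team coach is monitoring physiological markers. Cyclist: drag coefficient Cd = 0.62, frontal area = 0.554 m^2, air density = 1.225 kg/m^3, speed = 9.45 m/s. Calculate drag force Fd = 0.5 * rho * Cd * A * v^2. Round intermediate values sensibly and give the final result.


v^2 = 9.45^2 = 89.3025
Fd = 0.5 * 1.225 * 0.62 * 0.554 * 89.3025
= 18.788 N

18.788 N


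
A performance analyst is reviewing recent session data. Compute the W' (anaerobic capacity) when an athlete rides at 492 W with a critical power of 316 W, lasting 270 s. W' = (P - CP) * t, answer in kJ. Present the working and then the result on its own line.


Above-CP power = 176 W
Duration = 270 s
W' = 176 * 270 = 47520 J
Convert: 47520 / 1000 = 47.52 kJ

47.52 kJ


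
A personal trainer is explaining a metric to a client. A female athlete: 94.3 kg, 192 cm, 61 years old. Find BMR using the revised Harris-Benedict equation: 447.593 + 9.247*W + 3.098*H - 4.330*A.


Intercept = 447.593
Weight contribution = 9.247 * 94.3 = 871.9921
Height contribution = 3.098 * 192 = 594.816
Age contribution = 4.33 * 61 = 264.13
BMR = 447.593 + 871.9921 + 594.816 - 264.13
= 1650.27 kcal/day

1650.27 kcal/day


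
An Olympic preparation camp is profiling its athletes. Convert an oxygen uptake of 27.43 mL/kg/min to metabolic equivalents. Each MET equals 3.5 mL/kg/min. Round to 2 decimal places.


One MET = 3.5 mL/kg/min
Number of METs = 27.43 / 3.5
= 7.84 METs

7.84 METs


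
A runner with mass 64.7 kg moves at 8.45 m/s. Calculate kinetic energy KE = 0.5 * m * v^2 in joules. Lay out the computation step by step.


v^2 = 8.45^2 = 71.4025
KE = 0.5 * 64.7 * 71.4025
= 2309.87 J

2309.87 J


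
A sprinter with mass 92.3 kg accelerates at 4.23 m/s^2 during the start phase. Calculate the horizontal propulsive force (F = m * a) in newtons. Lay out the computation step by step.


F = m * a
= 92.3 * 4.23
= 390.43 N

390.43 N


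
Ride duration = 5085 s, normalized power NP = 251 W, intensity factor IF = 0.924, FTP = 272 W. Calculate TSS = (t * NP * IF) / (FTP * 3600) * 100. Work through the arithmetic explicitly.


Numerator = 5085 * 251 * 0.924 = 1179333.54
Denominator = 272 * 3600 = 979200
TSS = 1179333.54 / 979200 * 100
= 120.44

120.44 TSS


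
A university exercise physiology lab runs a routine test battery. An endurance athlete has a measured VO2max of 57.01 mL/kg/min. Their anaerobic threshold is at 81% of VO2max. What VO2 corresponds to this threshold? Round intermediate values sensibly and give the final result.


Anaerobic threshold VO2 = VO2max * 81%
= 57.01 * 0.81
= 46.18 mL/kg/min

46.18 mL/kg/min


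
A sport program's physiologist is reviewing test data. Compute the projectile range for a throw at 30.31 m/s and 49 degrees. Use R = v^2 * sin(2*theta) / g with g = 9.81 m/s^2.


Two times the angle = 98 degrees
sin(98) = 0.990268
R = 918.6961 * 0.990268 / 9.81 = 92.738 m

92.738 m


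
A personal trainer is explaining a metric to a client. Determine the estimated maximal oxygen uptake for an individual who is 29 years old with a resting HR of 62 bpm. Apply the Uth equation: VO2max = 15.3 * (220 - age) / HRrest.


HRmax = 220 - 29 = 191
VO2max = 15.3 * (191 / 62)
= 15.3 * 3.0806
= 47.13 mL/kg/min

47.13 mL/kg/min


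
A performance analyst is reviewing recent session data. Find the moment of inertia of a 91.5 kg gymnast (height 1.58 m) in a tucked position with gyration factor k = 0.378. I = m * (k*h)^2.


Radius of gyration = 0.378 * 1.58 = 0.59724 m
I = 91.5 * 0.59724^2
= 91.5 * 0.356696
= 32.638 kg*m^2

32.638 kg*m^2


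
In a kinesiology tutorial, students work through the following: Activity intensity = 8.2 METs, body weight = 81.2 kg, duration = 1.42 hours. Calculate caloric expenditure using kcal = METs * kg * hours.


kcal = 8.2 * 81.2 * 1.42
= 665.84 * 1.42
= 945.49 kcal

945.49 kcal


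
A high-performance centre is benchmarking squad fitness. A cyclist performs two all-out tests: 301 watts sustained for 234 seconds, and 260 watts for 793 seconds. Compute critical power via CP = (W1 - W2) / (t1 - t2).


W1 = P1 * t1 = 301 * 234 = 70434 J
W2 = P2 * t2 = 260 * 793 = 206180 J
CP = (70434 - 206180) / (234 - 793)
= 242.84 W

242.84 W


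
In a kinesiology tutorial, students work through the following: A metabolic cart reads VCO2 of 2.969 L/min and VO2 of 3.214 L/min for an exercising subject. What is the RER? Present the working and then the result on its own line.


RER = VCO2 / VO2 = 2.969 / 3.214 = 0.9238

0.9238


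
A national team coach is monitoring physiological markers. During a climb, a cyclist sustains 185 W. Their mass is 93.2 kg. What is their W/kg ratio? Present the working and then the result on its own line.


Power-to-weight = 185 W / 93.2 kg
= 1.985 W/kg

1.985 W/kg


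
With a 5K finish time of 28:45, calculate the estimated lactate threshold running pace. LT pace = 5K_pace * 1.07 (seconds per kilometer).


Race duration = 1725 s for 5 km
Average pace = 1725 / 5 = 345.0 s/km
LT pace = 345.0 * 1.07
= 369.15 s/km

369.15 s/km


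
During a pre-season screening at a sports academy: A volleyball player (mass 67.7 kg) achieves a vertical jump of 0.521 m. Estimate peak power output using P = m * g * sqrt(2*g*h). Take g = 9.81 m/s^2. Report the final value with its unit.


2 * g * h = 2 * 9.81 * 0.521 = 10.22202
sqrt(10.22202) = 3.197189 m/s
P = 67.7 * 9.81 * 3.197189 = 2123.37 W

2123.37 W


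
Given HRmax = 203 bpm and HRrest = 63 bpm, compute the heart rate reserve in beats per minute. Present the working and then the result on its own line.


Heart rate reserve = maximum HR minus resting HR
HRR = 203 - 63 = 140 bpm

140 bpm


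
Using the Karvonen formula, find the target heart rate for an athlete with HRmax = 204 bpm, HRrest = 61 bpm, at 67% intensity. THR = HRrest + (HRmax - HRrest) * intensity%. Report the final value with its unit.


HRR = 204 - 61 = 143
THR = 61 + 143 * 0.67
= 61 + 95.81
= 156.81 bpm

156.81 bpm


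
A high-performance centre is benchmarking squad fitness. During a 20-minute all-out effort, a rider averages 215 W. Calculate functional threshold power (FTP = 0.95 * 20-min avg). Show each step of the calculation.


FTP = 0.95 * 215
= 204.25 W

204.25 W


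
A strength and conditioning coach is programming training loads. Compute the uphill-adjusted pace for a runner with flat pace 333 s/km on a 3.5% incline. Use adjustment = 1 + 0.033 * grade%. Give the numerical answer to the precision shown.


Adjustment factor = 1 + 0.033 * 3.5 = 1.1155
Grade-adjusted pace = 333 * 1.1155 = 371.46 s/km

371.46 s/km


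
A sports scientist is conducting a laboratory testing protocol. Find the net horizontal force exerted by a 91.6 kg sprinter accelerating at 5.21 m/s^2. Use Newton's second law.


Newton's second law: F = m * a
F = 91.6 * 5.21 = 477.24 N

477.24 N


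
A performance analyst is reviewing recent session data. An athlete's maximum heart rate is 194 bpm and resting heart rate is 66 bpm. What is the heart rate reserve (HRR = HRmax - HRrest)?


HRR = HRmax - HRrest
= 194 - 66
= 128 bpm

128 bpm


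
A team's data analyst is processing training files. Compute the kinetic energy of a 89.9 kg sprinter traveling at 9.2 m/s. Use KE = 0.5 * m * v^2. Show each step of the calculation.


Velocity squared = 84.64
KE = 0.5 * 89.9 * 84.64 = 3804.57 J

3804.57 J


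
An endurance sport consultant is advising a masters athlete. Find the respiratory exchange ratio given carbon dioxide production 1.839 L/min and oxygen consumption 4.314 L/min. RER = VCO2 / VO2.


VCO2 = 1.839 L/min
VO2 = 4.314 L/min
RER = 1.839 / 4.314 = 0.4263

0.4263


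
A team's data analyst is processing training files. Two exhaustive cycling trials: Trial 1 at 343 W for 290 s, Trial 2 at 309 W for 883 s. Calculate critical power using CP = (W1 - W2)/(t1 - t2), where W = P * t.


W1 = 343 * 290 = 99470 J
W2 = 309 * 883 = 272847 J
CP = (99470 - 272847) / (290 - 883)
= -173377 / -593
= 292.37 W

292.37 W


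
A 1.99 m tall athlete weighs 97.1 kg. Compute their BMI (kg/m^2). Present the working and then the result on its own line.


height^2 = 3.9601 m^2
BMI = 97.1 / 3.9601 = 24.52 kg/m^2

24.52 kg/m^2


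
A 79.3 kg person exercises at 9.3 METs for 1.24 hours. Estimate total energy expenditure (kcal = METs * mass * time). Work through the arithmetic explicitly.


Energy = METs * mass(kg) * time(h)
= 9.3 * 79.3 * 1.24
= 914.49 kcal

914.49 kcal


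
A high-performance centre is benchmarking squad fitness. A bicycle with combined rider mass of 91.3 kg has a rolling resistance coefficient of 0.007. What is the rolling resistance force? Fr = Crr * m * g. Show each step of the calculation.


Fr = 0.007 * 91.3 * 9.81
= 0.6391 * 9.81
= 6.27 N

6.27 N


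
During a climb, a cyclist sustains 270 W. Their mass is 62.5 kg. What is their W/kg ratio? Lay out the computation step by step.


Power-to-weight = 270 W / 62.5 kg
= 4.32 W/kg

4.32 W/kg


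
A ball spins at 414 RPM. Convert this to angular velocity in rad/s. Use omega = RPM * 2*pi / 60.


omega = 414 * 2 * pi / 60
= 414 * 6.28318531 / 60
= 2601.239 / 60
= 43.354 rad/s

43.354 rad/s


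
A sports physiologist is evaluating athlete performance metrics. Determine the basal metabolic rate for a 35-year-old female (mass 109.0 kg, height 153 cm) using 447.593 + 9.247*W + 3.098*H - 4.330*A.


BMR = 447.593 + 9.247*109.0 + 3.098*153 - 4.330*35
= 1777.96 kcal/day

1777.96 kcal/day


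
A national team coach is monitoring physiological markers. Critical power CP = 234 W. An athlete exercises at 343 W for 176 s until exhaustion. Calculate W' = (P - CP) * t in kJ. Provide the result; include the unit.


P - CP = 343 - 234 = 109 W
W' = 109 * 176 = 19184 J
= 19184 / 1000 = 19.184 kJ

19.184 kJ


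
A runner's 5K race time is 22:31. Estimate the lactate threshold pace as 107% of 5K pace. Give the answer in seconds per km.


Total race time = 22*60 + 31 = 1351 seconds
5K pace = 1351 / 5 = 270.2 sec/km
LT pace = 270.2 * 1.07 = 289.11 sec/km

289.11 s/km


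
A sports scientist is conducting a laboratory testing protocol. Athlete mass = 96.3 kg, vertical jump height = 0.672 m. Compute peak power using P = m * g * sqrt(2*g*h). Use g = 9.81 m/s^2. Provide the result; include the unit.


sqrt(2 * 9.81 * 0.672) = sqrt(13.18464) = 3.631066 m/s
P = 96.3 * 9.81 * 3.631066
= 3430.28 W

3430.28 W


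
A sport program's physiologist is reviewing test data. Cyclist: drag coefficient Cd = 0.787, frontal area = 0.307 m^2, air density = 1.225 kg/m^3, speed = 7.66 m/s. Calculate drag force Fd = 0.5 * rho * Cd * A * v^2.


v^2 = 7.66^2 = 58.6756
Fd = 0.5 * 1.225 * 0.787 * 0.307 * 58.6756
= 8.683 N

8.683 N


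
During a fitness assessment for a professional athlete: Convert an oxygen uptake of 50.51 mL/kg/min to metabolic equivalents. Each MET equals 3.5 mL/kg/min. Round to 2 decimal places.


One MET = 3.5 mL/kg/min
Number of METs = 50.51 / 3.5
= 14.43 METs

14.43 METs


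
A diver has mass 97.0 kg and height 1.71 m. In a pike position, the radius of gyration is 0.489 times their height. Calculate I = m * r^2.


r = 0.489 * 1.71 = 0.83619 m
I = m * r^2 = 97.0 * 0.699214 = 67.824 kg*m^2

67.824 kg*m^2


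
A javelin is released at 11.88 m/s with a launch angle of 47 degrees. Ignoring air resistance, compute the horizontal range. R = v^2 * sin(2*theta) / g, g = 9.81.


Launch speed squared = 141.1344
sin(2 * 47 deg) = 0.997564
Range = 141.1344 * 0.997564 / 9.81
= 14.352 m

14.352 m


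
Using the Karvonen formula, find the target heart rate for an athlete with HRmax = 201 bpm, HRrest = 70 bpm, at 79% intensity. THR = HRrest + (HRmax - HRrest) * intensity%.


HRR = 201 - 70 = 131
THR = 70 + 131 * 0.79
= 70 + 103.49
= 173.49 bpm

173.49 bpm


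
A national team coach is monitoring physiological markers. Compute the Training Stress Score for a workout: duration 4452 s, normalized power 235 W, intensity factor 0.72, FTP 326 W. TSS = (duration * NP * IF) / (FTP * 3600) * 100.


Product = 4452 * 235 * 0.72 = 753278.4
Base = 326 * 3600 = 1173600
TSS = 753278.4 / 1173600 * 100 = 64.19

64.19 TSS


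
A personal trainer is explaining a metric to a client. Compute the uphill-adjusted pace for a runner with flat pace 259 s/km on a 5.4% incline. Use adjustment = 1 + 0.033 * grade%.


Adjustment factor = 1 + 0.033 * 5.4 = 1.1782
Grade-adjusted pace = 259 * 1.1782 = 305.15 s/km

305.15 s/km


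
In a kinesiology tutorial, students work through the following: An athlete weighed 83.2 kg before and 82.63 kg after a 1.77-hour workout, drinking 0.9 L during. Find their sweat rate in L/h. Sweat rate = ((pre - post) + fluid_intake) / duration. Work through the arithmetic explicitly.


Body mass change = 0.57 kg
Total sweat loss = 0.57 + 0.9 = 1.47 L
Rate = 1.47 / 1.77 = 0.831 L/h

0.831 L/h


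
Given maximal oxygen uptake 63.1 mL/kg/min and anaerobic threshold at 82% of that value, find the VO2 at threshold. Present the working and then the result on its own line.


Percentage as decimal = 0.82
VO2 at AT = 63.1 * 0.82 = 51.74 mL/kg/min

51.74 mL/kg/min


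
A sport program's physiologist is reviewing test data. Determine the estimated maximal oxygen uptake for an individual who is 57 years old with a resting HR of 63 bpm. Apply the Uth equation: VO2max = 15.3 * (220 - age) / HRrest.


HRmax = 220 - 57 = 163
VO2max = 15.3 * (163 / 63)
= 15.3 * 2.5873
= 39.59 mL/kg/min

39.59 mL/kg/min


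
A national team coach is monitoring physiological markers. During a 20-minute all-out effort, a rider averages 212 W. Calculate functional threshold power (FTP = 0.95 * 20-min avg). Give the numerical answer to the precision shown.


FTP = 0.95 * 212
= 201.4 W

201.4 W


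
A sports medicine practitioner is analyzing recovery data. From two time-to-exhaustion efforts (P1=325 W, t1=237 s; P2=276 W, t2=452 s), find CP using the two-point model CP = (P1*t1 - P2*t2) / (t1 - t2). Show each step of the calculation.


Work in trial 1 = 77025 J
Work in trial 2 = 124752 J
Delta work = -47727 J
Delta time = -215 s
CP = -47727 / -215 = 221.99 W

221.99 W


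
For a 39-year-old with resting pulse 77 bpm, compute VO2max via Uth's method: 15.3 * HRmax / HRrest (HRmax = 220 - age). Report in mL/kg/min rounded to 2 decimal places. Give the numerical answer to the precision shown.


Step 1: HRmax = 220 - 39 = 181 bpm
Step 2: Ratio = 181 / 77 = 2.3506
Step 3: VO2max = 15.3 * 2.3506 = 35.96 mL/kg/min

35.96 mL/kg/min


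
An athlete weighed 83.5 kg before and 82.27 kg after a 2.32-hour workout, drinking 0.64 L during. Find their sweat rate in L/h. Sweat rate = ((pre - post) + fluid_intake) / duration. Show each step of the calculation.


Body mass change = 1.23 kg
Total sweat loss = 1.23 + 0.64 = 1.87 L
Rate = 1.87 / 2.32 = 0.806 L/h

0.806 L/h


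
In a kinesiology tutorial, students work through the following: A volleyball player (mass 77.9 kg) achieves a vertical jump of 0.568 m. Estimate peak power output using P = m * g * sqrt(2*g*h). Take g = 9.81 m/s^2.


2 * g * h = 2 * 9.81 * 0.568 = 11.14416
sqrt(11.14416) = 3.338287 m/s
P = 77.9 * 9.81 * 3.338287 = 2551.12 W

2551.12 W


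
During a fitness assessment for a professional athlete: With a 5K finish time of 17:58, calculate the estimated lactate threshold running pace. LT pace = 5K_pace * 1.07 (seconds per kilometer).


Race duration = 1078 s for 5 km
Average pace = 1078 / 5 = 215.6 s/km
LT pace = 215.6 * 1.07
= 230.69 s/km

230.69 s/km


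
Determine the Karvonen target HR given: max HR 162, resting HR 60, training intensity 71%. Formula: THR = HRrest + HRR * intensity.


HRR = HRmax - HRrest = 162 - 60 = 102
THR = 60 + 102 * 0.71
= 132.42 bpm

132.42 bpm


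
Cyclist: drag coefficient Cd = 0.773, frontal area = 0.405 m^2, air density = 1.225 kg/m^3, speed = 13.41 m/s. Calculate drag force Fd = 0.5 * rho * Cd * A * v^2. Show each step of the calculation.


v^2 = 13.41^2 = 179.8281
Fd = 0.5 * 1.225 * 0.773 * 0.405 * 179.8281
= 34.482 N

34.482 N


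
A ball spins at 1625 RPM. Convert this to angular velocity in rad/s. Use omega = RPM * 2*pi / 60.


omega = 1625 * 2 * pi / 60
= 1625 * 6.28318531 / 60
= 10210.176 / 60
= 170.17 rad/s

170.17 rad/s


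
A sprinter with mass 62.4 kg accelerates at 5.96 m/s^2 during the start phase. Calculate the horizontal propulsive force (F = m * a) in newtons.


F = m * a
= 62.4 * 5.96
= 371.9 N

371.9 N


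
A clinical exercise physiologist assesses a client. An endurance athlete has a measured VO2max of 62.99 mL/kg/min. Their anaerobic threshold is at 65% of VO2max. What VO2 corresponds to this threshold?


Anaerobic threshold VO2 = VO2max * 65%
= 62.99 * 0.65
= 40.94 mL/kg/min

40.94 mL/kg/min


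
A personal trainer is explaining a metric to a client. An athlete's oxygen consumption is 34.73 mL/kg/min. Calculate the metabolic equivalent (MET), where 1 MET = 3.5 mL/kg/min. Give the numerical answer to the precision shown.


MET = VO2 / 3.5
= 34.73 / 3.5
= 9.92 METs

9.92 METs


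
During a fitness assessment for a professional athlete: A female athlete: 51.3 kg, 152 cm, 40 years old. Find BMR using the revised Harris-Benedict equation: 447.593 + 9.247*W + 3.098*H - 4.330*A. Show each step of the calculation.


Intercept = 447.593
Weight contribution = 9.247 * 51.3 = 474.3711
Height contribution = 3.098 * 152 = 470.896
Age contribution = 4.33 * 40 = 173.2
BMR = 447.593 + 474.3711 + 470.896 - 173.2
= 1219.66 kcal/day

1219.66 kcal/day


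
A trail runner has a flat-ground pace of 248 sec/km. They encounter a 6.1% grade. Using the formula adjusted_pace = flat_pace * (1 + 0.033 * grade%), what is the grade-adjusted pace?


Grade factor = 1 + 0.033 * 6.1 = 1.2013
Adjusted = 248 * 1.2013 = 297.92 sec/km

297.92 s/km


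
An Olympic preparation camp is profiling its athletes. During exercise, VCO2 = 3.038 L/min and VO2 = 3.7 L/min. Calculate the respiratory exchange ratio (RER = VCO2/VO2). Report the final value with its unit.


RER = VCO2 / VO2
= 3.038 / 3.7
= 0.8211

0.8211


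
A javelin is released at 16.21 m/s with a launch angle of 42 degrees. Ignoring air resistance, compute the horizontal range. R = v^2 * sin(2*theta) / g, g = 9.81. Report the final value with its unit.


Launch speed squared = 262.7641
sin(2 * 42 deg) = 0.994522
Range = 262.7641 * 0.994522 / 9.81
= 26.639 m

26.639 m


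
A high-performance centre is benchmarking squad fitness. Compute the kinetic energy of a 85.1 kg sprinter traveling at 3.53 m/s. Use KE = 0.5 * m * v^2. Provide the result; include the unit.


Velocity squared = 12.4609
KE = 0.5 * 85.1 * 12.4609 = 530.21 J

530.21 J


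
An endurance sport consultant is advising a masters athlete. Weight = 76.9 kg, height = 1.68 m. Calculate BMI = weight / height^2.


height^2 = 1.68^2 = 2.8224
BMI = 76.9 / 2.8224 = 27.25 kg/m^2

27.25 kg/m^2


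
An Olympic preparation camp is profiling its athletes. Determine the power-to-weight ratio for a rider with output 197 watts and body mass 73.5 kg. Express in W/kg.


P/W = 197 / 73.5 = 2.68 W/kg

2.68 W/kg


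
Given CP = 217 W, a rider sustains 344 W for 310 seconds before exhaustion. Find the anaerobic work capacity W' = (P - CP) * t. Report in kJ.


Excess power = 344 - 217 = 127 W
Work above CP = 127 * 310 = 39370 J
W' = 39.37 kJ

39.37 kJ


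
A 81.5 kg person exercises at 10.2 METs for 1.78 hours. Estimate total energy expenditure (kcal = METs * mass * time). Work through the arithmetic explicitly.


Energy = METs * mass(kg) * time(h)
= 10.2 * 81.5 * 1.78
= 1479.71 kcal

1479.71 kcal


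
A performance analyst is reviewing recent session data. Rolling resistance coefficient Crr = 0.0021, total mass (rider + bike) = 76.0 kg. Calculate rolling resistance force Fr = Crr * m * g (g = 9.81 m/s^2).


Fr = Crr * m * g
= 0.0021 * 76.0 * 9.81
= 1.566 N

1.566 N


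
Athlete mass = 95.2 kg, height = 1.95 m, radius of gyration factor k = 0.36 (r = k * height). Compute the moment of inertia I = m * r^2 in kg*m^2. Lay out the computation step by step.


r = k * height = 0.36 * 1.95 = 0.702 m
r^2 = 0.702^2 = 0.492804
I = 95.2 * 0.492804 = 46.915 kg*m^2

46.915 kg*m^2


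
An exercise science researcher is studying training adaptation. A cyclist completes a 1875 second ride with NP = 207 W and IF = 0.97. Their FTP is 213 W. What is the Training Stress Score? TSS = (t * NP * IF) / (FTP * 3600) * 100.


t * NP * IF = 1875 * 207 * 0.97 = 376481.25
FTP * 3600 = 766800
TSS = (376481.25 / 766800) * 100 = 49.1

49.1 TSS


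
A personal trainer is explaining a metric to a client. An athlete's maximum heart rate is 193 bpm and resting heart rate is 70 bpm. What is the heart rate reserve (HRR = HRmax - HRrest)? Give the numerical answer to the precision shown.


HRR = HRmax - HRrest
= 193 - 70
= 123 bpm

123 bpm


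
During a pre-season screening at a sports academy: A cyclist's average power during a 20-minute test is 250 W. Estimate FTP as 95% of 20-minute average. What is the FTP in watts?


FTP = 20-min power * 0.95
= 250 * 0.95
= 237.5 W

237.5 W


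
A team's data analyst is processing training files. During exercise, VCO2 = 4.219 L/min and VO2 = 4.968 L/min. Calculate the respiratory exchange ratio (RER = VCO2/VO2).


RER = VCO2 / VO2
= 4.219 / 4.968
= 0.8492

0.8492


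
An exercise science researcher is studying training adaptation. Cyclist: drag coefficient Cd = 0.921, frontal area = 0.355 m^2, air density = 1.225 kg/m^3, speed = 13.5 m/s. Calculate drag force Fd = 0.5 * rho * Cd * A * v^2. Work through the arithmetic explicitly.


v^2 = 13.5^2 = 182.25
Fd = 0.5 * 1.225 * 0.921 * 0.355 * 182.25
= 36.497 N

36.497 N


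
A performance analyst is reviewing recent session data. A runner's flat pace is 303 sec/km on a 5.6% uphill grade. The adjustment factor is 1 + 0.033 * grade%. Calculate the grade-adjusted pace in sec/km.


Factor = 1 + 0.033 * 5.6 = 1.1848
Adjusted pace = 303 * 1.1848
= 358.99 sec/km

358.99 s/km


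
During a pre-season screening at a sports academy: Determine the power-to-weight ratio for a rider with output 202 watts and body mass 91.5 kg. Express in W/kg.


P/W = 202 / 91.5 = 2.208 W/kg

2.208 W/kg


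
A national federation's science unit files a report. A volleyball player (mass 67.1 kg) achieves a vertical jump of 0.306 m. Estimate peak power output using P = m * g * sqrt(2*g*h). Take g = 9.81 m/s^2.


2 * g * h = 2 * 9.81 * 0.306 = 6.00372
sqrt(6.00372) = 2.450249 m/s
P = 67.1 * 9.81 * 2.450249 = 1612.88 W

1612.88 W


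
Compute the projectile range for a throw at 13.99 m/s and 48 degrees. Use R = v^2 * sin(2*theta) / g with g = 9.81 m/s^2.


Two times the angle = 96 degrees
sin(96) = 0.994522
R = 195.7201 * 0.994522 / 9.81 = 19.842 m

19.842 m


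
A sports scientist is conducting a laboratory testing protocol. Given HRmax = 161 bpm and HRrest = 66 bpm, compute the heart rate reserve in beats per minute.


Heart rate reserve = maximum HR minus resting HR
HRR = 161 - 66 = 95 bpm

95 bpm


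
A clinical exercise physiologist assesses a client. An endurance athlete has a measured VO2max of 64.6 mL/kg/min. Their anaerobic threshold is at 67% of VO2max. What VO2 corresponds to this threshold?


Anaerobic threshold VO2 = VO2max * 67%
= 64.6 * 0.67
= 43.28 mL/kg/min

43.28 mL/kg/min


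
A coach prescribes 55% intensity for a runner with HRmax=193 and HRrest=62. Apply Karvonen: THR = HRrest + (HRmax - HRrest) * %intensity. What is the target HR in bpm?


Heart rate reserve = 193 - 62 = 131
Intensity fraction = 55 / 100 = 0.55
THR = 62 + 131 * 0.55 = 134.05 bpm

134.05 bpm


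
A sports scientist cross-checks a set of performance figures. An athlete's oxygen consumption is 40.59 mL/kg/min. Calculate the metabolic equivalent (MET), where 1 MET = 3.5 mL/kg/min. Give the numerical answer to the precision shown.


MET = VO2 / 3.5
= 40.59 / 3.5
= 11.6 METs

11.6 METs


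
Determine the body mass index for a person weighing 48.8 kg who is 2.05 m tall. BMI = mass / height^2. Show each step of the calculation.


BMI = mass / height^2
= 48.8 / 2.05^2
= 48.8 / 4.2025
= 11.61 kg/m^2

11.61 kg/m^2


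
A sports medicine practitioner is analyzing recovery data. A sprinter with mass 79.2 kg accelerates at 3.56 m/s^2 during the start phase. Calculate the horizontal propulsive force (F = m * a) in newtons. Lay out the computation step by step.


F = m * a
= 79.2 * 3.56
= 281.95 N

281.95 N


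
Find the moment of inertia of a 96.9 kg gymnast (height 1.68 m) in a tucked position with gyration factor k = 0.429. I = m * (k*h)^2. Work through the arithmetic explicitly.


Radius of gyration = 0.429 * 1.68 = 0.72072 m
I = 96.9 * 0.72072^2
= 96.9 * 0.519437
= 50.333 kg*m^2

50.333 kg*m^2


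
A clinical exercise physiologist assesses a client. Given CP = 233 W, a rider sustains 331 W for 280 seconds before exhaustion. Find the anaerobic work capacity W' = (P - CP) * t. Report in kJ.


Excess power = 331 - 233 = 98 W
Work above CP = 98 * 280 = 27440 J
W' = 27.44 kJ

27.44 kJ


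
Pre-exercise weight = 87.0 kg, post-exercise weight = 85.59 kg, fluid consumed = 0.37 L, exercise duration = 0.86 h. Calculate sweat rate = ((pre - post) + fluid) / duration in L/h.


Weight loss = 87.0 - 85.59 = 1.41 kg (approx L)
Total sweat = 1.41 + 0.37 = 1.78 L
Sweat rate = 1.78 / 0.86 = 2.07 L/h

2.07 L/h


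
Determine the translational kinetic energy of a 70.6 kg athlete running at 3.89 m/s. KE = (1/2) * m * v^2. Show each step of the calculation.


KE = 0.5 * m * v^2
= 0.5 * 70.6 * 3.89^2
= 0.5 * 70.6 * 15.1321
= 534.16 J

534.16 J


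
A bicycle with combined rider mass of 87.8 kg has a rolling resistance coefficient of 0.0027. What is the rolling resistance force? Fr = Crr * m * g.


Fr = 0.0027 * 87.8 * 9.81
= 0.23706 * 9.81
= 2.326 N

2.326 N


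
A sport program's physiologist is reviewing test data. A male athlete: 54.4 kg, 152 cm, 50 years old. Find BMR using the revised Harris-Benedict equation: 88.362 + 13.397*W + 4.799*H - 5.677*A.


Intercept = 88.362
Weight contribution = 13.397 * 54.4 = 728.7968
Height contribution = 4.799 * 152 = 729.448
Age contribution = 5.677 * 50 = 283.85
BMR = 88.362 + 728.7968 + 729.448 - 283.85
= 1262.76 kcal/day

1262.76 kcal/day


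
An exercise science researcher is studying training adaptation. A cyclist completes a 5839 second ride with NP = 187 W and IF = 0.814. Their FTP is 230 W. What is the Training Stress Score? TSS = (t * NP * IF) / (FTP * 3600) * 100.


t * NP * IF = 5839 * 187 * 0.814 = 888800.902
FTP * 3600 = 828000
TSS = (888800.902 / 828000) * 100 = 107.34

107.34 TSS


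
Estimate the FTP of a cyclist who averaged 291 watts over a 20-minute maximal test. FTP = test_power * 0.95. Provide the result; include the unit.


FTP = 291 * 0.95 = 276.45 W

276.45 W


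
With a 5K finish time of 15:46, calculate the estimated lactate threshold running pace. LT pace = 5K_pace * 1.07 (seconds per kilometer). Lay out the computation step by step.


Race duration = 946 s for 5 km
Average pace = 946 / 5 = 189.2 s/km
LT pace = 189.2 * 1.07
= 202.44 s/km

202.44 s/km


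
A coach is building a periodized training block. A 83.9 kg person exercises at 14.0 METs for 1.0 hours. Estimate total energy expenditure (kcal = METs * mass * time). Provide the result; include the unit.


Energy = METs * mass(kg) * time(h)
= 14.0 * 83.9 * 1.0
= 1174.6 kcal

1174.6 kcal


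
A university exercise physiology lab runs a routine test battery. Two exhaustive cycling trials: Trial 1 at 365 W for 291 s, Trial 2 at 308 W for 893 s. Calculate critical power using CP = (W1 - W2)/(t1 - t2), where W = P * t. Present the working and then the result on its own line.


W1 = 365 * 291 = 106215 J
W2 = 308 * 893 = 275044 J
CP = (106215 - 275044) / (291 - 893)
= -168829 / -602
= 280.45 W

280.45 W


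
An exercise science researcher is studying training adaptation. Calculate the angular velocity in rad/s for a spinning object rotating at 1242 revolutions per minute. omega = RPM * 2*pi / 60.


omega = RPM * 2*pi / 60
= 1242 * 6.28318531 / 60
= 130.062 rad/s

130.062 rad/s


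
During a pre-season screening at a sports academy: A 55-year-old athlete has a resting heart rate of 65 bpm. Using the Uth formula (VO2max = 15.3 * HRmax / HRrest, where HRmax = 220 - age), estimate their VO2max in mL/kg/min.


HRmax = 220 - 55 = 165 bpm
Ratio = HRmax / HRrest = 165 / 65 = 2.5385
VO2max = 15.3 * 2.5385 = 38.84 mL/kg/min

38.84 mL/kg/min


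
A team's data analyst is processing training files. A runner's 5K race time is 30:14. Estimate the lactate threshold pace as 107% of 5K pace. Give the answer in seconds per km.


Total race time = 30*60 + 14 = 1814 seconds
5K pace = 1814 / 5 = 362.8 sec/km
LT pace = 362.8 * 1.07 = 388.2 sec/km

388.2 s/km


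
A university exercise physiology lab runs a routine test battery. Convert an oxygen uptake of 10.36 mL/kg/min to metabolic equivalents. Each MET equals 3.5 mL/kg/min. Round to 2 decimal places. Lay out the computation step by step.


One MET = 3.5 mL/kg/min
Number of METs = 10.36 / 3.5
= 2.96 METs

2.96 METs


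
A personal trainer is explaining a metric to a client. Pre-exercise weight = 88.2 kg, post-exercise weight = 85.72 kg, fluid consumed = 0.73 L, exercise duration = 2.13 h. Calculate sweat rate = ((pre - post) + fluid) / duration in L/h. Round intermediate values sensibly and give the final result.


Weight loss = 88.2 - 85.72 = 2.48 kg (approx L)
Total sweat = 2.48 + 0.73 = 3.21 L
Sweat rate = 3.21 / 2.13 = 1.507 L/h

1.507 L/h


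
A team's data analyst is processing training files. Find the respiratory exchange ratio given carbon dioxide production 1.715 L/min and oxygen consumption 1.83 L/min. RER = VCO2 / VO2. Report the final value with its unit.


VCO2 = 1.715 L/min
VO2 = 1.83 L/min
RER = 1.715 / 1.83 = 0.9372

0.9372


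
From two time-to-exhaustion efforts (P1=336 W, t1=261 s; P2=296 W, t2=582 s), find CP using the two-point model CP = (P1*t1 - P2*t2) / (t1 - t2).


Work in trial 1 = 87696 J
Work in trial 2 = 172272 J
Delta work = -84576 J
Delta time = -321 s
CP = -84576 / -321 = 263.48 W

263.48 W
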